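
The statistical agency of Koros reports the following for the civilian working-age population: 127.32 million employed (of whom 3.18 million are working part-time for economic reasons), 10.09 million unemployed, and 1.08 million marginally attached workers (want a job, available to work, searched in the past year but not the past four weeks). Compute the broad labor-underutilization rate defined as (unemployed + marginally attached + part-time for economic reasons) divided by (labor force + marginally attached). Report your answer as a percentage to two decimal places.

Labor force = 127.32 + 10.09 = 137.41 million.
Numerator = 10.09 + 1.08 + 3.18 = 14.35 million.
Denominator = 137.41 + 1.08 = 138.49 million.
Broad rate = 14.35 / 138.49 = 10.36%.

Broad underutilization rate ≈ 10.36%.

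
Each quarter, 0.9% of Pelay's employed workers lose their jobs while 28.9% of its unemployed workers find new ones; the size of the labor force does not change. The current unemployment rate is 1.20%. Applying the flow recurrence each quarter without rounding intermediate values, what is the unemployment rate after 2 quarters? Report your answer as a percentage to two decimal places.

With a fixed labor force, u_{t+1} = u_t + s·(1−u_t) − f·u_t = u_t·(1−s−f) + s.
Here 1−s−f = 0.702 and s = 0.009.
u_1 = 0.012000 × 0.702 + 0.009 = 0.017424.
u_2 = 0.017424 × 0.702 + 0.009 = 0.021232.

Unemployment rate after two quarters ≈ 2.12%.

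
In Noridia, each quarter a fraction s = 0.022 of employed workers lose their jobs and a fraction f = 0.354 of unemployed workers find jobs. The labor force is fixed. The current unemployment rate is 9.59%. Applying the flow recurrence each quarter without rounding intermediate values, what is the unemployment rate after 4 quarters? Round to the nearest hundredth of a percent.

Unemployment rate after four quarters ≈ 6.42%.

With a fixed labor force, u_{t+1} = u_t + s·(1−u_t) − f·u_t = u_t·(1−s−f) + s.
Here 1−s−f = 0.624 and s = 0.022.
u_1 = 0.095900 × 0.624 + 0.022 = 0.081842.
u_2 = 0.081842 × 0.624 + 0.022 = 0.073069.
u_3 = 0.073069 × 0.624 + 0.022 = 0.067595.
u_4 = 0.067595 × 0.624 + 0.022 = 0.064179.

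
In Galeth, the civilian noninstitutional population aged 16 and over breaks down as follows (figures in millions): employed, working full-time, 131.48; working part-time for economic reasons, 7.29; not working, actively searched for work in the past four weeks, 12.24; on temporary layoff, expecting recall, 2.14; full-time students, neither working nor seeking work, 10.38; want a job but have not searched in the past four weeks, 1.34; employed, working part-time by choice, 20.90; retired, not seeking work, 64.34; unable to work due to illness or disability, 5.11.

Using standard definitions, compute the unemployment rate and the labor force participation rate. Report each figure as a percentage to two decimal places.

Employed = 131.48 + 7.29 + 20.90 = 159.67 million (anyone who worked, including part-time for economic reasons, counts as employed).
Unemployed = 12.24 + 2.14 = 14.38 million (jobless and actively searching, or on temporary layoff).
Labor force = 159.67 + 14.38 = 174.05 million.
Not in labor force = 10.38 + 1.34 + 64.34 + 5.11 = 81.17 million (those not working and not actively searching are outside the labor force — including those who want a job but have given up searching).
Civilian working-age population = 174.05 + 81.17 = 255.22 million.
Unemployment rate = 14.38 / 174.05 = 8.26%.
Labor force participation rate = 174.05 / 255.22 = 68.20%.

Unemployment rate ≈ 8.26%; labor force participation rate ≈ 68.20%.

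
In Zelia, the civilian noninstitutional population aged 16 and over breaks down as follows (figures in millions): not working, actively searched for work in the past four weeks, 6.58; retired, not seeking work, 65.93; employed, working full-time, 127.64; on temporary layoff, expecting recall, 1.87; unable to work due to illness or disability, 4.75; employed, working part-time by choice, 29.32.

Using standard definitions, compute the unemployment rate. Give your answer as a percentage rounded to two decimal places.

Unemployment rate ≈ 5.11%.

Employed = 127.64 + 29.32 = 156.96 million.
Unemployed = 6.58 + 1.87 = 8.45 million (jobless and actively searching, or on temporary layoff).
Labor force = 156.96 + 8.45 = 165.41 million.
Unemployment rate = 8.45 / 165.41 = 5.11%.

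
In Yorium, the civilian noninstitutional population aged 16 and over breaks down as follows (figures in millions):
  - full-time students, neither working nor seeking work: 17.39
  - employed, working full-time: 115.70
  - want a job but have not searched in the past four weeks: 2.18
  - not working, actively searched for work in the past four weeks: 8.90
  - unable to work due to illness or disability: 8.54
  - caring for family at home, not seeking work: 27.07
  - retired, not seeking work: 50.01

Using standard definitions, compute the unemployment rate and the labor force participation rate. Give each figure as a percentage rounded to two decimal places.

Unemployment rate ≈ 7.14%; labor force participation rate ≈ 54.22%.

Employed = 115.70 million.
Unemployed = 8.90 million.
Labor force = 115.70 + 8.90 = 124.60 million.
Not in labor force = 17.39 + 2.18 + 8.54 + 27.07 + 50.01 = 105.19 million (those not working and not actively searching are outside the labor force — including those who want a job but have given up searching).
Civilian working-age population = 124.60 + 105.19 = 229.79 million.
Unemployment rate = 8.90 / 124.60 = 7.14%.
Labor force participation rate = 124.60 / 229.79 = 54.22%.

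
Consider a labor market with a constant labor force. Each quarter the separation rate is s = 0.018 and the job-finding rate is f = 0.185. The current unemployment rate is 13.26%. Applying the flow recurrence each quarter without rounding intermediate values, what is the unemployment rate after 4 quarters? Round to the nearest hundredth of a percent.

Unemployment rate after four quarters ≈ 10.64%.

With a fixed labor force, u_{t+1} = u_t + s·(1−u_t) − f·u_t = u_t·(1−s−f) + s.
Here 1−s−f = 0.797 and s = 0.018.
u_1 = 0.132600 × 0.797 + 0.018 = 0.123682.
u_2 = 0.123682 × 0.797 + 0.018 = 0.116575.
u_3 = 0.116575 × 0.797 + 0.018 = 0.110910.
u_4 = 0.110910 × 0.797 + 0.018 = 0.106395.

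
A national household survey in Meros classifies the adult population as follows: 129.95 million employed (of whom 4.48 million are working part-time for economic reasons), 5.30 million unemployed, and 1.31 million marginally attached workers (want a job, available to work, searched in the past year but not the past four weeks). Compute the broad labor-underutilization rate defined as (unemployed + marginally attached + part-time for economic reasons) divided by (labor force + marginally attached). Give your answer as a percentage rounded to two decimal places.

Labor force = 129.95 + 5.30 = 135.25 million.
Numerator = 5.30 + 1.31 + 4.48 = 11.09 million.
Denominator = 135.25 + 1.31 = 136.56 million.
Broad rate = 11.09 / 136.56 = 8.12%.

Broad underutilization rate ≈ 8.12%.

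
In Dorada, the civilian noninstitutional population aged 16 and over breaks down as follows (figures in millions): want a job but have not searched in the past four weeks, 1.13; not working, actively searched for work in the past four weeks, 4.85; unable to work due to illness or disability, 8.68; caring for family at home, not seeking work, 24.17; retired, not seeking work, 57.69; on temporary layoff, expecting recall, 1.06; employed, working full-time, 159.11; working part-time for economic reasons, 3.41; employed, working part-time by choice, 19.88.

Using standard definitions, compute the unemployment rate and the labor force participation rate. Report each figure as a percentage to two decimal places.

Unemployment rate ≈ 3.14%; labor force participation rate ≈ 67.26%.

Employed = 159.11 + 3.41 + 19.88 = 182.40 million (anyone who worked, including part-time for economic reasons, counts as employed).
Unemployed = 4.85 + 1.06 = 5.91 million (jobless and actively searching, or on temporary layoff).
Labor force = 182.40 + 5.91 = 188.31 million.
Not in labor force = 1.13 + 8.68 + 24.17 + 57.69 = 91.67 million (those not working and not actively searching are outside the labor force — including those who want a job but have given up searching).
Civilian working-age population = 188.31 + 91.67 = 279.98 million.
Unemployment rate = 5.91 / 188.31 = 3.14%.
Labor force participation rate = 188.31 / 279.98 = 67.26%.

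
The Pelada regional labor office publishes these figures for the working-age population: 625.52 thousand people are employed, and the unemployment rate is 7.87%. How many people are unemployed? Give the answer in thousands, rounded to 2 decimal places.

About 53.43 thousand are unemployed.

Let U be the number unemployed. The labor force is E + U, and U/(E+U) = 0.0787.
So U = 0.0787 × 625.52 / (1 − 0.0787) = 49.2284 / 0.9213 ≈ 53.43 thousand.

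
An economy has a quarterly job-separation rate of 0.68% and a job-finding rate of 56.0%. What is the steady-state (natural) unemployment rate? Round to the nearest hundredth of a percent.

At steady state the flows balance: s·E = f·U, so U/(E+U) = s/(s+f).
u* = 0.68 / (0.68 + 56.0) = 0.68 / 56.68 = 1.20%.

Steady-state unemployment rate ≈ 1.20%.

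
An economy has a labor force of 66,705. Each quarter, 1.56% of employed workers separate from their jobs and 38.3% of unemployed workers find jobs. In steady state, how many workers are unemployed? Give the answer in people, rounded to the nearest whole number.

About 2,611 are unemployed in steady state.

Steady-state unemployment rate u* = s/(s+f) = 1.56/(1.56+38.3) = 0.039137.
Unemployed = u* × labor force = 0.039137 × 66,705 ≈ 2,611.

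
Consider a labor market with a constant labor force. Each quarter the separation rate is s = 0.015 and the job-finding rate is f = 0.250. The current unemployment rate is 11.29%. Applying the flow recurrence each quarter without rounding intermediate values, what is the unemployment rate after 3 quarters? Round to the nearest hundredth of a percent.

Unemployment rate after three quarters ≈ 7.90%.

With a fixed labor force, u_{t+1} = u_t + s·(1−u_t) − f·u_t = u_t·(1−s−f) + s.
Here 1−s−f = 0.735 and s = 0.015.
u_1 = 0.112900 × 0.735 + 0.015 = 0.097981.
u_2 = 0.097981 × 0.735 + 0.015 = 0.087016.
u_3 = 0.087016 × 0.735 + 0.015 = 0.078957.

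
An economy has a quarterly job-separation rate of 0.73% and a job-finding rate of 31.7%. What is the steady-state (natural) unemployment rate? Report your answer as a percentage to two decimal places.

At steady state the flows balance: s·E = f·U, so U/(E+U) = s/(s+f).
u* = 0.73 / (0.73 + 31.7) = 0.73 / 32.43 = 2.25%.

Steady-state unemployment rate ≈ 2.25%.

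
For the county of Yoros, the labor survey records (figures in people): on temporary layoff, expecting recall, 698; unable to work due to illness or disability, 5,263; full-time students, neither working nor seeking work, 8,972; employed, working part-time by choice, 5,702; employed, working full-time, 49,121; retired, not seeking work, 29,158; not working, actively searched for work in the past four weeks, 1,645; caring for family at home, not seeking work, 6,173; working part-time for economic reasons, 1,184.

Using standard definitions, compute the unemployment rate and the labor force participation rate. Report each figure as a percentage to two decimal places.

Employed = 5,702 + 49,121 + 1,184 = 56,007 (anyone who worked, including part-time for economic reasons, counts as employed).
Unemployed = 698 + 1,645 = 2,343 (jobless and actively searching, or on temporary layoff).
Labor force = 56,007 + 2,343 = 58,350.
Not in labor force = 5,263 + 8,972 + 29,158 + 6,173 = 49,566 (those not working and not actively searching are outside the labor force).
Civilian working-age population = 58,350 + 49,566 = 107,916.
Unemployment rate = 2,343 / 58,350 = 4.02%.
Labor force participation rate = 58,350 / 107,916 = 54.07%.

Unemployment rate ≈ 4.02%; labor force participation rate ≈ 54.07%.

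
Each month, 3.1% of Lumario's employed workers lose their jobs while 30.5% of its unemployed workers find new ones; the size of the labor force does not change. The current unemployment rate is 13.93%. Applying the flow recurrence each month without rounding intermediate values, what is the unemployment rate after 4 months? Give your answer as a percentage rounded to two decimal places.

With a fixed labor force, u_{t+1} = u_t + s·(1−u_t) − f·u_t = u_t·(1−s−f) + s.
Here 1−s−f = 0.664 and s = 0.031.
u_1 = 0.139300 × 0.664 + 0.031 = 0.123495.
u_2 = 0.123495 × 0.664 + 0.031 = 0.113001.
u_3 = 0.113001 × 0.664 + 0.031 = 0.106033.
u_4 = 0.106033 × 0.664 + 0.031 = 0.101406.

Unemployment rate after four months ≈ 10.14%.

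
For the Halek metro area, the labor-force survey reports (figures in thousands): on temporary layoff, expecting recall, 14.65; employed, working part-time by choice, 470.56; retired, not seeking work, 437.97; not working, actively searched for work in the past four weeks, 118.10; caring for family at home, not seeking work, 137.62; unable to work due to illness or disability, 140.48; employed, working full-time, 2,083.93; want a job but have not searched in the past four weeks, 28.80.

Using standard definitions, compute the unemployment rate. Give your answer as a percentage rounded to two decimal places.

Employed = 470.56 + 2,083.93 = 2,554.49 thousand.
Unemployed = 14.65 + 118.10 = 132.75 thousand (jobless and actively searching, or on temporary layoff).
Labor force = 2,554.49 + 132.75 = 2,687.24 thousand.
Unemployment rate = 132.75 / 2,687.24 = 4.94%.

Unemployment rate ≈ 4.94%.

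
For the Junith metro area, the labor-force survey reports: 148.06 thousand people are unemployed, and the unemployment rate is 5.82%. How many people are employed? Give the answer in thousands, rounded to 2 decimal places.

About 2,395.93 thousand are employed.

Labor force = U / u = 148.06 / 0.0582 ≈ 2,543.99 thousand.
Employed = labor force − unemployed = 2,543.99 − 148.06 = 2,395.93 thousand.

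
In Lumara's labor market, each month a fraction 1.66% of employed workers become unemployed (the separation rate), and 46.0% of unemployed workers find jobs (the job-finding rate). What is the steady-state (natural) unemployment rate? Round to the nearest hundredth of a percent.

Steady-state unemployment rate ≈ 3.48%.

At steady state the flows balance: s·E = f·U, so U/(E+U) = s/(s+f).
u* = 1.66 / (1.66 + 46.0) = 1.66 / 47.66 = 3.48%.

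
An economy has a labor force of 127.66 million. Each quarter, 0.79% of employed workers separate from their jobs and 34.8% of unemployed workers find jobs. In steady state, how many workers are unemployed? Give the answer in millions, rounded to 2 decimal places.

About 2.83 million are unemployed in steady state.

Steady-state unemployment rate u* = s/(s+f) = 0.79/(0.79+34.8) = 0.022197.
Unemployed = u* × labor force = 0.022197 × 127.66 ≈ 2.83 million.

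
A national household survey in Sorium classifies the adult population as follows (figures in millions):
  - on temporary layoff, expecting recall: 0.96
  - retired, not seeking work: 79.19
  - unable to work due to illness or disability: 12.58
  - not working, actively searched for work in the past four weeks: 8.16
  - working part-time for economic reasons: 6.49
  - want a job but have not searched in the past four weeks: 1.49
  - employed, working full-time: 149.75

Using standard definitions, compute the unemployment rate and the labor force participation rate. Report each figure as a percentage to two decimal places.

Unemployment rate ≈ 5.52%; labor force participation rate ≈ 63.94%.

Employed = 6.49 + 149.75 = 156.24 million (anyone who worked, including part-time for economic reasons, counts as employed).
Unemployed = 0.96 + 8.16 = 9.12 million (jobless and actively searching, or on temporary layoff).
Labor force = 156.24 + 9.12 = 165.36 million.
Not in labor force = 79.19 + 12.58 + 1.49 = 93.26 million (those not working and not actively searching are outside the labor force — including those who want a job but have given up searching).
Civilian working-age population = 165.36 + 93.26 = 258.62 million.
Unemployment rate = 9.12 / 165.36 = 5.52%.
Labor force participation rate = 165.36 / 258.62 = 63.94%.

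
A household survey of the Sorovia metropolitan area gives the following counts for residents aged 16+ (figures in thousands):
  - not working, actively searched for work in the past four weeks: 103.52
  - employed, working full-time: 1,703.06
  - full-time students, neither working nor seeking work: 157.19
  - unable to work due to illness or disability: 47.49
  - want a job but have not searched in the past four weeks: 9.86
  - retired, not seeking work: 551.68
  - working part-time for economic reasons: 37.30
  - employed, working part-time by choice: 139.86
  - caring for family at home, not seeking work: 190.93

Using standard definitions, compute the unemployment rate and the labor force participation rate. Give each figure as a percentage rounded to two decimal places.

Employed = 1,703.06 + 37.30 + 139.86 = 1,880.22 thousand (anyone who worked, including part-time for economic reasons, counts as employed).
Unemployed = 103.52 thousand.
Labor force = 1,880.22 + 103.52 = 1,983.74 thousand.
Not in labor force = 157.19 + 47.49 + 9.86 + 551.68 + 190.93 = 957.15 thousand (those not working and not actively searching are outside the labor force — including those who want a job but have given up searching).
Civilian working-age population = 1,983.74 + 957.15 = 2,940.89 thousand.
Unemployment rate = 103.52 / 1,983.74 = 5.22%.
Labor force participation rate = 1,983.74 / 2,940.89 = 67.45%.

Unemployment rate ≈ 5.22%; labor force participation rate ≈ 67.45%.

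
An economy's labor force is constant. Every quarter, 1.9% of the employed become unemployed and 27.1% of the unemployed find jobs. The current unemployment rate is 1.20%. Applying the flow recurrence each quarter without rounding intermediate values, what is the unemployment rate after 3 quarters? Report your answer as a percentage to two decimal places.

Unemployment rate after three quarters ≈ 4.64%.

With a fixed labor force, u_{t+1} = u_t + s·(1−u_t) − f·u_t = u_t·(1−s−f) + s.
Here 1−s−f = 0.710 and s = 0.019.
u_1 = 0.012000 × 0.710 + 0.019 = 0.027520.
u_2 = 0.027520 × 0.710 + 0.019 = 0.038539.
u_3 = 0.038539 × 0.710 + 0.019 = 0.046363.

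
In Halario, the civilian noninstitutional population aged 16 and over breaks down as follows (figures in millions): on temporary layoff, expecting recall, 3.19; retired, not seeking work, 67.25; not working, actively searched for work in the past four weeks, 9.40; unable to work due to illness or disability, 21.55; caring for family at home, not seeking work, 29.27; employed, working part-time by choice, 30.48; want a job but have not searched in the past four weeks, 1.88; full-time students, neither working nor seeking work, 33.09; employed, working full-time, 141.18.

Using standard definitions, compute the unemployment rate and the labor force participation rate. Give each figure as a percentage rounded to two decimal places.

Unemployment rate ≈ 6.83%; labor force participation rate ≈ 54.63%.

Employed = 30.48 + 141.18 = 171.66 million.
Unemployed = 3.19 + 9.40 = 12.59 million (jobless and actively searching, or on temporary layoff).
Labor force = 171.66 + 12.59 = 184.25 million.
Not in labor force = 67.25 + 21.55 + 29.27 + 1.88 + 33.09 = 153.04 million (those not working and not actively searching are outside the labor force — including those who want a job but have given up searching).
Civilian working-age population = 184.25 + 153.04 = 337.29 million.
Unemployment rate = 12.59 / 184.25 = 6.83%.
Labor force participation rate = 184.25 / 337.29 = 54.63%.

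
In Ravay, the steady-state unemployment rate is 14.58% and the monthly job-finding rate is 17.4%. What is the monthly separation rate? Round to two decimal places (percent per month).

From u* = s/(s+f): s = u·f/(1−u).
s = 0.1458 × 17.4 / (1 − 0.1458) = 2.5369 / 0.8542 ≈ 2.97% per month.

Separation rate ≈ 2.97% per month.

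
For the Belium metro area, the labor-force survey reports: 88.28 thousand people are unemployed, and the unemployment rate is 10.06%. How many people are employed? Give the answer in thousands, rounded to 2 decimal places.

Labor force = U / u = 88.28 / 0.1006 ≈ 877.53 thousand.
Employed = labor force − unemployed = 877.53 − 88.28 = 789.25 thousand.

About 789.25 thousand are employed.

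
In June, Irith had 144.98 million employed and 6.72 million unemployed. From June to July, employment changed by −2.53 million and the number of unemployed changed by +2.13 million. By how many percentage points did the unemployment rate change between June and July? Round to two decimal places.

June: labor force = 144.98 + 6.72 = 151.70; u = 6.72/151.70 = 4.43%.
July: labor force = 142.45 + 8.85 = 151.30; u = 8.85/151.30 = 5.85%.
Change = 5.85% − 4.43% = +1.42 pp.

The unemployment rate changed by +1.42 percentage points.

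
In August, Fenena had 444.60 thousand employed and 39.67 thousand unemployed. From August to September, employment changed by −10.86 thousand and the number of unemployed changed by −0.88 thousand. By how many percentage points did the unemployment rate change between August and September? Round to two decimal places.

August: labor force = 444.60 + 39.67 = 484.27; u = 39.67/484.27 = 8.19%.
September: labor force = 433.74 + 38.79 = 472.53; u = 38.79/472.53 = 8.21%.
Change = 8.21% − 8.19% = +0.02 pp.

The unemployment rate changed by +0.02 percentage points.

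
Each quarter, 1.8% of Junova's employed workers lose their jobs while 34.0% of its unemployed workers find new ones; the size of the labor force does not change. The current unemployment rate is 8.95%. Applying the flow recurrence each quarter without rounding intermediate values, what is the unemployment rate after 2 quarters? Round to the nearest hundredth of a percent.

Unemployment rate after two quarters ≈ 6.64%.

With a fixed labor force, u_{t+1} = u_t + s·(1−u_t) − f·u_t = u_t·(1−s−f) + s.
Here 1−s−f = 0.642 and s = 0.018.
u_1 = 0.089500 × 0.642 + 0.018 = 0.075459.
u_2 = 0.075459 × 0.642 + 0.018 = 0.066445.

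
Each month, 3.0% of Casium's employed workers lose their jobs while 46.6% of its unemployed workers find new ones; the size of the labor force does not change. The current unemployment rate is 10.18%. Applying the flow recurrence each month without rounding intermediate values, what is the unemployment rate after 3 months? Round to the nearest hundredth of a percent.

Unemployment rate after three months ≈ 6.58%.

With a fixed labor force, u_{t+1} = u_t + s·(1−u_t) − f·u_t = u_t·(1−s−f) + s.
Here 1−s−f = 0.504 and s = 0.030.
u_1 = 0.101800 × 0.504 + 0.030 = 0.081307.
u_2 = 0.081307 × 0.504 + 0.030 = 0.070979.
u_3 = 0.070979 × 0.504 + 0.030 = 0.065773.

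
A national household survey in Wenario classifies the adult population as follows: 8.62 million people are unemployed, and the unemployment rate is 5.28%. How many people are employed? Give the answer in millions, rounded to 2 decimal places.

About 154.64 million are employed.

Labor force = U / u = 8.62 / 0.0528 ≈ 163.26 million.
Employed = labor force − unemployed = 163.26 − 8.62 = 154.64 million.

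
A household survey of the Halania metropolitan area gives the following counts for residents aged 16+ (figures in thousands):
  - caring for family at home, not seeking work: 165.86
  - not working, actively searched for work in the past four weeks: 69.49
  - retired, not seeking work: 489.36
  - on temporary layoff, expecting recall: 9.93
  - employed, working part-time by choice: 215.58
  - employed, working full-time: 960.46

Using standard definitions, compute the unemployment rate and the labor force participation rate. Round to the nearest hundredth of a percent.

Unemployment rate ≈ 6.33%; labor force participation rate ≈ 65.71%.

Employed = 215.58 + 960.46 = 1,176.04 thousand.
Unemployed = 69.49 + 9.93 = 79.42 thousand (jobless and actively searching, or on temporary layoff).
Labor force = 1,176.04 + 79.42 = 1,255.46 thousand.
Not in labor force = 165.86 + 489.36 = 655.22 thousand (those not working and not actively searching are outside the labor force).
Civilian working-age population = 1,255.46 + 655.22 = 1,910.68 thousand.
Unemployment rate = 79.42 / 1,255.46 = 6.33%.
Labor force participation rate = 1,255.46 / 1,910.68 = 65.71%.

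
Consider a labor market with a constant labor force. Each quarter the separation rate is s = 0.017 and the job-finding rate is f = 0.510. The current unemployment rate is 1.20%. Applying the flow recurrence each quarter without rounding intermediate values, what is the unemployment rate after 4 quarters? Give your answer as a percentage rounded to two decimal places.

Unemployment rate after four quarters ≈ 3.12%.

With a fixed labor force, u_{t+1} = u_t + s·(1−u_t) − f·u_t = u_t·(1−s−f) + s.
Here 1−s−f = 0.473 and s = 0.017.
u_1 = 0.012000 × 0.473 + 0.017 = 0.022676.
u_2 = 0.022676 × 0.473 + 0.017 = 0.027726.
u_3 = 0.027726 × 0.473 + 0.017 = 0.030114.
u_4 = 0.030114 × 0.473 + 0.017 = 0.031244.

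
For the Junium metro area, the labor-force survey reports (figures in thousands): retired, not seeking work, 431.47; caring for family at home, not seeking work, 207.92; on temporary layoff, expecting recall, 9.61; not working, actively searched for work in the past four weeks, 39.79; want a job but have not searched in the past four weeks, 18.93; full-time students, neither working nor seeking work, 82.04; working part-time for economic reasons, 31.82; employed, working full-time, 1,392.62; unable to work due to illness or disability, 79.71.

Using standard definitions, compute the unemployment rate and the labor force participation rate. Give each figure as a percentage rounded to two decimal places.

Unemployment rate ≈ 3.35%; labor force participation rate ≈ 64.25%.

Employed = 31.82 + 1,392.62 = 1,424.44 thousand (anyone who worked, including part-time for economic reasons, counts as employed).
Unemployed = 9.61 + 39.79 = 49.40 thousand (jobless and actively searching, or on temporary layoff).
Labor force = 1,424.44 + 49.40 = 1,473.84 thousand.
Not in labor force = 431.47 + 207.92 + 18.93 + 82.04 + 79.71 = 820.07 thousand (those not working and not actively searching are outside the labor force — including those who want a job but have given up searching).
Civilian working-age population = 1,473.84 + 820.07 = 2,293.91 thousand.
Unemployment rate = 49.40 / 1,473.84 = 3.35%.
Labor force participation rate = 1,473.84 / 2,293.91 = 64.25%.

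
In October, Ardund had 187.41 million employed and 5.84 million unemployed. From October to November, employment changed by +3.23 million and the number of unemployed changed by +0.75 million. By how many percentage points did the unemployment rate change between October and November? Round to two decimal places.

The unemployment rate changed by +0.32 percentage points.

October: labor force = 187.41 + 5.84 = 193.25; u = 5.84/193.25 = 3.02%.
November: labor force = 190.64 + 6.59 = 197.23; u = 6.59/197.23 = 3.34%.
Change = 3.34% − 3.02% = +0.32 pp.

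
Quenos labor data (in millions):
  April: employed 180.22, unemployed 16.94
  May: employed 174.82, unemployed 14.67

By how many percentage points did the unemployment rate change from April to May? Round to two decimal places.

April: labor force = 180.22 + 16.94 = 197.16; u = 16.94/197.16 = 8.59%.
May: labor force = 174.82 + 14.67 = 189.49; u = 14.67/189.49 = 7.74%.
Change = 7.74% − 8.59% = −0.85 pp.

The unemployment rate changed by −0.85 percentage points.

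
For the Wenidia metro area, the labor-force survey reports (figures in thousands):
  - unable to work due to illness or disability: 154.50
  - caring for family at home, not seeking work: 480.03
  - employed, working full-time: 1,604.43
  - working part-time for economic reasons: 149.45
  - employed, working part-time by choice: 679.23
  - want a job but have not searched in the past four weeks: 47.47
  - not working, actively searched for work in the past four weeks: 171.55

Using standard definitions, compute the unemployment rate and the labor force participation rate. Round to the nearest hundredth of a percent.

Employed = 1,604.43 + 149.45 + 679.23 = 2,433.11 thousand (anyone who worked, including part-time for economic reasons, counts as employed).
Unemployed = 171.55 thousand.
Labor force = 2,433.11 + 171.55 = 2,604.66 thousand.
Not in labor force = 154.50 + 480.03 + 47.47 = 682.00 thousand (those not working and not actively searching are outside the labor force — including those who want a job but have given up searching).
Civilian working-age population = 2,604.66 + 682.00 = 3,286.66 thousand.
Unemployment rate = 171.55 / 2,604.66 = 6.59%.
Labor force participation rate = 2,604.66 / 3,286.66 = 79.25%.

Unemployment rate ≈ 6.59%; labor force participation rate ≈ 79.25%.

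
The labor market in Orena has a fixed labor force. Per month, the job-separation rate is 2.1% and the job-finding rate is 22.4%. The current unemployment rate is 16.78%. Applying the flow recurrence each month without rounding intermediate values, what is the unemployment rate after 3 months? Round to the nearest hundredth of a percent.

With a fixed labor force, u_{t+1} = u_t + s·(1−u_t) − f·u_t = u_t·(1−s−f) + s.
Here 1−s−f = 0.755 and s = 0.021.
u_1 = 0.167800 × 0.755 + 0.021 = 0.147689.
u_2 = 0.147689 × 0.755 + 0.021 = 0.132505.
u_3 = 0.132505 × 0.755 + 0.021 = 0.121041.

Unemployment rate after three months ≈ 12.10%.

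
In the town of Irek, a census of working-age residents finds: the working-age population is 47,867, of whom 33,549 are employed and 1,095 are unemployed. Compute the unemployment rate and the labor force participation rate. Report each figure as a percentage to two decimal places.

Labor force = employed + unemployed = 33,549 + 1,095 = 34,644.
Unemployment rate = 1,095 / 34,644 = 3.16%.
Labor force participation rate = 34,644 / 47,867 = 72.38%.

Unemployment rate ≈ 3.16%; labor force participation rate ≈ 72.38%.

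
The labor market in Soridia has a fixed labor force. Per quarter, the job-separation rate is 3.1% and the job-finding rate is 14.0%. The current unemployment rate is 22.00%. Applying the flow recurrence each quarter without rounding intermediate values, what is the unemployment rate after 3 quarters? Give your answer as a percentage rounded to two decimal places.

Unemployment rate after three quarters ≈ 20.33%.

With a fixed labor force, u_{t+1} = u_t + s·(1−u_t) − f·u_t = u_t·(1−s−f) + s.
Here 1−s−f = 0.829 and s = 0.031.
u_1 = 0.220000 × 0.829 + 0.031 = 0.213380.
u_2 = 0.213380 × 0.829 + 0.031 = 0.207892.
u_3 = 0.207892 × 0.829 + 0.031 = 0.203342.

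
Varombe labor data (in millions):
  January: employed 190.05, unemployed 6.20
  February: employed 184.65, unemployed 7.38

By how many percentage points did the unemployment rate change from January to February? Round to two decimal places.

January: labor force = 190.05 + 6.20 = 196.25; u = 6.20/196.25 = 3.16%.
February: labor force = 184.65 + 7.38 = 192.03; u = 7.38/192.03 = 3.84%.
Change = 3.84% − 3.16% = +0.68 pp.

The unemployment rate changed by +0.68 percentage points.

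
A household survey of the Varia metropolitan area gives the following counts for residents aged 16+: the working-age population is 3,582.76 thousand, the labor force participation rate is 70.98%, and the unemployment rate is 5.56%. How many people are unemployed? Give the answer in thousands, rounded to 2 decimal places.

About 141.39 thousand are unemployed.

Labor force = 0.7098 × 3,582.76 = 2,543.04 thousand.
Unemployed = 0.0556 × 2,543.04 ≈ 141.39 thousand.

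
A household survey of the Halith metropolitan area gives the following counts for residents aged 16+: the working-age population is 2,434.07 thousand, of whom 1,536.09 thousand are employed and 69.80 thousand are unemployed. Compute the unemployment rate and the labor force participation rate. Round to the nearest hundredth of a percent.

Unemployment rate ≈ 4.35%; labor force participation rate ≈ 65.98%.

Labor force = employed + unemployed = 1,536.09 + 69.80 = 1,605.89 thousand.
Unemployment rate = 69.80 / 1,605.89 = 4.35%.
Labor force participation rate = 1,605.89 / 2,434.07 = 65.98%.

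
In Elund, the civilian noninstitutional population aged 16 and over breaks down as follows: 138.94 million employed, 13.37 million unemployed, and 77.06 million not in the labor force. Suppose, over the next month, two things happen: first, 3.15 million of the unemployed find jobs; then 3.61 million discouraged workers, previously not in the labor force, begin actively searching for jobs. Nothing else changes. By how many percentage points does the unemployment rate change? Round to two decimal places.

The unemployment rate changes by +0.09 percentage points.

Initially, labor force = 138.94 + 13.37 = 152.31 million, so u = 13.37/152.31 = 8.78%.
After the first change, unemployed falls and employed rises by 3.15; labor force unchanged → E = 142.09, U = 10.22, labor force = 152.31 million.
After the second change, unemployed and labor force both rise by 3.61 → E = 142.09, U = 13.83, labor force = 155.92 million.
New unemployment rate = 13.83 / 155.92 = 8.87%.
Change = 8.87% − 8.78% = +0.09 percentage points.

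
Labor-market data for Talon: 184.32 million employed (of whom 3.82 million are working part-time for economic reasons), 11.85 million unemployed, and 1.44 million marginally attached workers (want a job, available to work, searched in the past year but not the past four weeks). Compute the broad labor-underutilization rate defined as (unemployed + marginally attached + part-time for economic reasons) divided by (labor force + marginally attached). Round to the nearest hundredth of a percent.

Broad underutilization rate ≈ 8.66%.

Labor force = 184.32 + 11.85 = 196.17 million.
Numerator = 11.85 + 1.44 + 3.82 = 17.11 million.
Denominator = 196.17 + 1.44 = 197.61 million.
Broad rate = 17.11 / 197.61 = 8.66%.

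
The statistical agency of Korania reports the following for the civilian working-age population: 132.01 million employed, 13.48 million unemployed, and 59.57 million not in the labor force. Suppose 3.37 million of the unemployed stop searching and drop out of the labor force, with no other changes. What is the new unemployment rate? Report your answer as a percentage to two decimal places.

Initially, labor force = 132.01 + 13.48 = 145.49 million, so u = 13.48/145.49 = 9.27%.
After the change, unemployed and labor force both fall by 3.37 → E = 132.01, U = 10.11, labor force = 142.12 million.
New unemployment rate = 10.11 / 142.12 = 7.11%.

New unemployment rate ≈ 7.11%.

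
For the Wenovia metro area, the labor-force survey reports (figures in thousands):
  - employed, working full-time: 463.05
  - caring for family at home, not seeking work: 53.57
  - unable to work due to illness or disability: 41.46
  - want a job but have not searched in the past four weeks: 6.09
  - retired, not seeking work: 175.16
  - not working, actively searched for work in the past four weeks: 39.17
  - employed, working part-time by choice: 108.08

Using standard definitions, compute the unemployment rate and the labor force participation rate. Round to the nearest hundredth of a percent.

Unemployment rate ≈ 6.42%; labor force participation rate ≈ 68.84%.

Employed = 463.05 + 108.08 = 571.13 thousand.
Unemployed = 39.17 thousand.
Labor force = 571.13 + 39.17 = 610.30 thousand.
Not in labor force = 53.57 + 41.46 + 6.09 + 175.16 = 276.28 thousand (those not working and not actively searching are outside the labor force — including those who want a job but have given up searching).
Civilian working-age population = 610.30 + 276.28 = 886.58 thousand.
Unemployment rate = 39.17 / 610.30 = 6.42%.
Labor force participation rate = 610.30 / 886.58 = 68.84%.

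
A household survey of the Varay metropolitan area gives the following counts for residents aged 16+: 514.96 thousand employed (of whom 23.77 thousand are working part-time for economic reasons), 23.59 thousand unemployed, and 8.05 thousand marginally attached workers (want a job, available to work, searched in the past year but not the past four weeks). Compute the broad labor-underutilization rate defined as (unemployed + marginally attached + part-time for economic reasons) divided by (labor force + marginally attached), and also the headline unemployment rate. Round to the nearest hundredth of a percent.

Broad underutilization rate ≈ 10.14%; headline unemployment rate ≈ 4.38%.

Labor force = 514.96 + 23.59 = 538.55 thousand.
Numerator = 23.59 + 8.05 + 23.77 = 55.41 thousand.
Denominator = 538.55 + 8.05 = 546.60 thousand.
Broad rate = 55.41 / 546.60 = 10.14%.
Headline unemployment rate = 23.59 / 538.55 = 4.38%.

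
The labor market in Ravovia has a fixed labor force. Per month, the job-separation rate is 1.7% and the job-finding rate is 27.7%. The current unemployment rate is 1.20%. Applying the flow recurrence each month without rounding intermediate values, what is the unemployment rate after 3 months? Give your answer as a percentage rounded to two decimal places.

With a fixed labor force, u_{t+1} = u_t + s·(1−u_t) − f·u_t = u_t·(1−s−f) + s.
Here 1−s−f = 0.706 and s = 0.017.
u_1 = 0.012000 × 0.706 + 0.017 = 0.025472.
u_2 = 0.025472 × 0.706 + 0.017 = 0.034983.
u_3 = 0.034983 × 0.706 + 0.017 = 0.041698.

Unemployment rate after three months ≈ 4.17%.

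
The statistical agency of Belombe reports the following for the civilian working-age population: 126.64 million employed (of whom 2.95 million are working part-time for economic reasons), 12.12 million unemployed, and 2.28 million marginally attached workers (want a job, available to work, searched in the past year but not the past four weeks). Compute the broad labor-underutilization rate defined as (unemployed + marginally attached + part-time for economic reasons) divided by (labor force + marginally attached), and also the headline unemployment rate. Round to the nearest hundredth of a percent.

Broad underutilization rate ≈ 12.30%; headline unemployment rate ≈ 8.73%.

Labor force = 126.64 + 12.12 = 138.76 million.
Numerator = 12.12 + 2.28 + 2.95 = 17.35 million.
Denominator = 138.76 + 2.28 = 141.04 million.
Broad rate = 17.35 / 141.04 = 12.30%.
Headline unemployment rate = 12.12 / 138.76 = 8.73%.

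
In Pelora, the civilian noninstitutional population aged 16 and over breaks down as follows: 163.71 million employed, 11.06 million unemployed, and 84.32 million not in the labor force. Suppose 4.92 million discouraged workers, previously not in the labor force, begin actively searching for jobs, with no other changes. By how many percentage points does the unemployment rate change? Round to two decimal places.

Initially, labor force = 163.71 + 11.06 = 174.77 million, so u = 11.06/174.77 = 6.33%.
After the change, unemployed and labor force both rise by 4.92 → E = 163.71, U = 15.98, labor force = 179.69 million.
New unemployment rate = 15.98 / 179.69 = 8.89%.
Change = 8.89% − 6.33% = +2.56 percentage points.

The unemployment rate changes by +2.56 percentage points.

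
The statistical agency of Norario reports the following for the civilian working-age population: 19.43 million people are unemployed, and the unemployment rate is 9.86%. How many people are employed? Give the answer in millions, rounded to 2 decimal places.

Labor force = U / u = 19.43 / 0.0986 ≈ 197.06 million.
Employed = labor force − unemployed = 197.06 − 19.43 = 177.63 million.

About 177.63 million are employed.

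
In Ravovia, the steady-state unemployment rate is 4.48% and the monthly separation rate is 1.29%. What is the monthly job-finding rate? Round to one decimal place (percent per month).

Job-finding rate ≈ 27.5% per month.

From u* = s/(s+f): f = s·(1−u)/u.
f = 1.29 × (1 − 0.0448) / 0.0448 = 1.2322 / 0.0448 ≈ 27.5% per month.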